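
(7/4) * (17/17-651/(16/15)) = -68243/64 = -1066.30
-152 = -152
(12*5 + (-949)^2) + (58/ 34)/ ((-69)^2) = 900661.00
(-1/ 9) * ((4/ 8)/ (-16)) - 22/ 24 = -263/ 288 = -0.91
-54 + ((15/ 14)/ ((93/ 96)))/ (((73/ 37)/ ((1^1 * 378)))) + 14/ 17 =6106088/ 38471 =158.72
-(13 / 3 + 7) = -34 / 3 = -11.33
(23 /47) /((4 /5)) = 115 /188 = 0.61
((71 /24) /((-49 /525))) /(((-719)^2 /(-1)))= 1775 /28949816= 0.00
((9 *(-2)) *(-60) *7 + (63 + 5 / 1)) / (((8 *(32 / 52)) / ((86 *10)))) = 5330065 / 4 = 1332516.25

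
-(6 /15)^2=-4 /25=-0.16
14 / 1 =14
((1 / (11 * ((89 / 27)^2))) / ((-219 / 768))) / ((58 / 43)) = -4012416 / 184456327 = -0.02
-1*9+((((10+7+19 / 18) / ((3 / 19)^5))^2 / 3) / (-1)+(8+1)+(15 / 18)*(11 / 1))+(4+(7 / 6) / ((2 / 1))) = -161898468172760185 / 14348907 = -11282982611.34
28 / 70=2 / 5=0.40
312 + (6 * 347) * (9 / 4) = 9993 / 2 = 4996.50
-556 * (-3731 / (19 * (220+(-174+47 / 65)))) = 134838340 / 57703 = 2336.76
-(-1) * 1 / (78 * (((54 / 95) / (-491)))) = -11.07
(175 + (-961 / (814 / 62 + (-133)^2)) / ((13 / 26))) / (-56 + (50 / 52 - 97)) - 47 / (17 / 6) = -327077709146 / 18438811983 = -17.74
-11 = -11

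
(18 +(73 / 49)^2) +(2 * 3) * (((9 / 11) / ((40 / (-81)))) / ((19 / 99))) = -28811023 / 912380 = -31.58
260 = 260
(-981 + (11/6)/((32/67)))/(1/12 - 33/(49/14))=1673/16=104.56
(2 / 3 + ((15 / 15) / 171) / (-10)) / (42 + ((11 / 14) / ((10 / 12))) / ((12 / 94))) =7973 / 591147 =0.01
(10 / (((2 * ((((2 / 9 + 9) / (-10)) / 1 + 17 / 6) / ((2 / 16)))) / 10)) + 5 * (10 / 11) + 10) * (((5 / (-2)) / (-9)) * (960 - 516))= 12471775 / 5676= 2197.28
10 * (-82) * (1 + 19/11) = -2236.36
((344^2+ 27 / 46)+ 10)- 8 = 5443575 / 46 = 118338.59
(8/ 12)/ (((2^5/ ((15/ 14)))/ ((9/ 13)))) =45/ 2912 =0.02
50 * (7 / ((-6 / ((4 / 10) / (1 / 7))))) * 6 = -980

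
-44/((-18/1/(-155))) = -3410/9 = -378.89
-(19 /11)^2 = -361 /121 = -2.98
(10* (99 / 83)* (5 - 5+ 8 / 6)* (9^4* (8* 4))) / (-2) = -138568320 / 83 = -1669497.83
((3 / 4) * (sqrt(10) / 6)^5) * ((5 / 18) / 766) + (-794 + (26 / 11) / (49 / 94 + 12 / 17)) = -17085826 / 21571 + 125 * sqrt(10) / 35738496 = -792.07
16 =16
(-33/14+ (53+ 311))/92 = 3.93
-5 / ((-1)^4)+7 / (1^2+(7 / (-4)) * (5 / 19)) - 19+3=-329 / 41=-8.02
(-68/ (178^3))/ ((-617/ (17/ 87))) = 289/ 75684061902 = 0.00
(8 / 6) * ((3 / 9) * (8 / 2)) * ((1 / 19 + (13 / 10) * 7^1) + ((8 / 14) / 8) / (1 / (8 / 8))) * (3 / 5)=98144 / 9975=9.84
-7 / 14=-0.50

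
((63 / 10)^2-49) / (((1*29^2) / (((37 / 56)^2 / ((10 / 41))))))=-1066451 / 53824000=-0.02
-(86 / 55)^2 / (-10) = 3698 / 15125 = 0.24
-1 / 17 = -0.06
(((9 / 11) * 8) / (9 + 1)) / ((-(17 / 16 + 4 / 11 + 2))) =-64 / 335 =-0.19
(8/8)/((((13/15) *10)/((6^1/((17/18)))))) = 162/221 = 0.73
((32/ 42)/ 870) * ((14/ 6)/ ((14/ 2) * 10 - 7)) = 8/ 246645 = 0.00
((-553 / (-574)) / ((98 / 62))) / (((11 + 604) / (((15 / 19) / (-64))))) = -2449 / 200321408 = -0.00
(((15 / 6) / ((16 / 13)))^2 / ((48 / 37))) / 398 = 156325 / 19562496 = 0.01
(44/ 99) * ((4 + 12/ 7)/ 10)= 16/ 63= 0.25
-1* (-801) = 801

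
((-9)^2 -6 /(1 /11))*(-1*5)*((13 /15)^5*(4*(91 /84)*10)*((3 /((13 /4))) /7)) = -2970344 /14175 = -209.55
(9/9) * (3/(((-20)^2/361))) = 1083/400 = 2.71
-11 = -11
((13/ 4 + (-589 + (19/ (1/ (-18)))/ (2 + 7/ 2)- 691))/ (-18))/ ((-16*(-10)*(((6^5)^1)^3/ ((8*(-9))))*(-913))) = 58913/ 755530848015482880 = 0.00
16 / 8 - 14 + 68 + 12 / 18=170 / 3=56.67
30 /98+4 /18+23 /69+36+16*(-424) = -2975488 /441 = -6747.14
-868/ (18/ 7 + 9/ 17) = -103292/ 369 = -279.92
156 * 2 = 312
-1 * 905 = -905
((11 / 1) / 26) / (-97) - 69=-174029 / 2522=-69.00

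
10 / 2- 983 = -978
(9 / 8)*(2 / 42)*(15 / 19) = 45 / 1064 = 0.04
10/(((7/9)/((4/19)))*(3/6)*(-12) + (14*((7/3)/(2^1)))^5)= 972/112987945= 0.00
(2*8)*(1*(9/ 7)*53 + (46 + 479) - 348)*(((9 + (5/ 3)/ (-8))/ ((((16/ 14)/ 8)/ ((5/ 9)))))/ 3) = 1206920/ 27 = 44700.74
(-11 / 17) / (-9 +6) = 11 / 51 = 0.22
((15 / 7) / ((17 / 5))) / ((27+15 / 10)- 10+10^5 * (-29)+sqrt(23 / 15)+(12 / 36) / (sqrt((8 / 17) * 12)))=27000 / (119 * (-1043993340+5 * sqrt(102)+24 * sqrt(345)))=-0.00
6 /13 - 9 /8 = -69 /104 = -0.66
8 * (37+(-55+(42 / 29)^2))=-127.22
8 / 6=1.33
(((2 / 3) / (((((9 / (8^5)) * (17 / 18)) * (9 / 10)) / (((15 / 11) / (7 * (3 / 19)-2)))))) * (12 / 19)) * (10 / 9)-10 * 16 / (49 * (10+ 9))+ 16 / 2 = -3046.29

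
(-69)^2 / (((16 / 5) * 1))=1487.81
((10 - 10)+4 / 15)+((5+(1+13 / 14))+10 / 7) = 1811 / 210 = 8.62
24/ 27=8/ 9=0.89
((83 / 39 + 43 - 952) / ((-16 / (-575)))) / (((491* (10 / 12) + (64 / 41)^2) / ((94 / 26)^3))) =-19289537323075 / 5155174817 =-3741.78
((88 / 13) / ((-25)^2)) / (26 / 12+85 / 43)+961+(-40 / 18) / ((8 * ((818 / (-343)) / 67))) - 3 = 123514238549321 / 127887142500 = 965.81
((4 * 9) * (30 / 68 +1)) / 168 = 21 / 68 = 0.31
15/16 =0.94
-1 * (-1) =1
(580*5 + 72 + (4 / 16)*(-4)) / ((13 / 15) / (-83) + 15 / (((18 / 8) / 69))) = 6.46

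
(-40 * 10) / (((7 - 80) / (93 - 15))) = 31200 / 73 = 427.40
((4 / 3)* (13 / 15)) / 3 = 52 / 135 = 0.39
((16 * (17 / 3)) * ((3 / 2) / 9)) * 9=136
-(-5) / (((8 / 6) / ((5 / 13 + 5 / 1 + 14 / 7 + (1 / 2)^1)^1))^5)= 439891513171875 / 12166529024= 36155.88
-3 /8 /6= -1 /16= -0.06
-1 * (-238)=238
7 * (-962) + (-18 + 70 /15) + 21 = -20179 /3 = -6726.33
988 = 988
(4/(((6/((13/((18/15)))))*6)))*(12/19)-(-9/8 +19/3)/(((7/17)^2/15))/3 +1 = -10177633/67032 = -151.83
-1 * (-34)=34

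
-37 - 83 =-120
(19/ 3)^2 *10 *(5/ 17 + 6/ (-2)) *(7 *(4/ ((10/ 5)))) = -2324840/ 153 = -15195.03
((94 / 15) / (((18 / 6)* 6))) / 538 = 47 / 72630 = 0.00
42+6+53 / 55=2693 / 55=48.96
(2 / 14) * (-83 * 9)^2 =558009 / 7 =79715.57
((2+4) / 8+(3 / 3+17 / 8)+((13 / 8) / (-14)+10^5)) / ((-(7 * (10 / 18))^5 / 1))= -661373659629 / 5882450000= -112.43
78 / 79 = 0.99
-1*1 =-1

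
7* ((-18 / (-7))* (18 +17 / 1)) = 630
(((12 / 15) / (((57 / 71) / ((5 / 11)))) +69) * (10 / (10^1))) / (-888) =-43547 / 556776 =-0.08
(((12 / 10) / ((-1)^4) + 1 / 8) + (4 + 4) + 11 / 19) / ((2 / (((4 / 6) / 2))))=2509 / 1520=1.65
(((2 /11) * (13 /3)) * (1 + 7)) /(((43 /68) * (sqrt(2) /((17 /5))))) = 23.96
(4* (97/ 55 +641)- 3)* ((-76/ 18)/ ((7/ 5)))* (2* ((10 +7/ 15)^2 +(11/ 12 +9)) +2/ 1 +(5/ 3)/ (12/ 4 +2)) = -97120993769/ 51975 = -1868609.79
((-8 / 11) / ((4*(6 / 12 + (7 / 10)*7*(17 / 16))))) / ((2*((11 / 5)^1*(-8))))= 100 / 110473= 0.00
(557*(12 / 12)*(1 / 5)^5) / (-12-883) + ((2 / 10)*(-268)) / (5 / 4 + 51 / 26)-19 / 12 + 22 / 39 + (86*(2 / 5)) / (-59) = -26212788629167 / 1432995687500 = -18.29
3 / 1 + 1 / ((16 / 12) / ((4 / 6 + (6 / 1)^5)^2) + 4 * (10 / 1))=16464739234 / 5442889003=3.02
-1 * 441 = -441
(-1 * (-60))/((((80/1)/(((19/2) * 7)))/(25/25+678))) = 270921/8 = 33865.12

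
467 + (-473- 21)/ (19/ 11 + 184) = 948647/ 2043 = 464.34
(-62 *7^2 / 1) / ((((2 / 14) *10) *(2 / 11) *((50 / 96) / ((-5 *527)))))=1479348024 / 25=59173920.96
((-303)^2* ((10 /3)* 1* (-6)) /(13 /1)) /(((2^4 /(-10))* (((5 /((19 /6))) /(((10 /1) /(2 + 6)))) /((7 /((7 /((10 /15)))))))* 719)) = 4845475 /74776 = 64.80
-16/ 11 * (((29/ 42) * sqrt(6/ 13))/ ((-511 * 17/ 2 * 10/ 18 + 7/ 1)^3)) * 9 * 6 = 24354432 * sqrt(78)/ 81314602922181629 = 0.00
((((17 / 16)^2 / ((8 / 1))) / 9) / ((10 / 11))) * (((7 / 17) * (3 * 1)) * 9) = 3927 / 20480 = 0.19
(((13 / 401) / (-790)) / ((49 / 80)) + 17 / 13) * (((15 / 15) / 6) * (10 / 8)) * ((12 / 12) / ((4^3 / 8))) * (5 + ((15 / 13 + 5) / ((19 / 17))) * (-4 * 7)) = -4861192052375 / 956993698752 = -5.08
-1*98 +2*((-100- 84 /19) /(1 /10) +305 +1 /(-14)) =-209683 /133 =-1576.56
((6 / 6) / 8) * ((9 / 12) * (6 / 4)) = 9 / 64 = 0.14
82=82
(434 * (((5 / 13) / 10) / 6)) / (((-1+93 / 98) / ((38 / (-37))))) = 404054 / 7215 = 56.00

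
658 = 658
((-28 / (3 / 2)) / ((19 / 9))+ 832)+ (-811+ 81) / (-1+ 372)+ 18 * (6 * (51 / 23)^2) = 5042274022 / 3728921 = 1352.21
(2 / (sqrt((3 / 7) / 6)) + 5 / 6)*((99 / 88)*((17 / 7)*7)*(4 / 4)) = 255 / 16 + 153*sqrt(14) / 4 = 159.06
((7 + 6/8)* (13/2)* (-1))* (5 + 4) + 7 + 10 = -3491/8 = -436.38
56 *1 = 56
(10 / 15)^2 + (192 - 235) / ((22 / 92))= -17758 / 99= -179.37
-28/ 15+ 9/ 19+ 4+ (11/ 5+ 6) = 10.81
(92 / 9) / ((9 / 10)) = 920 / 81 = 11.36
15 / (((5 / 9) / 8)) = 216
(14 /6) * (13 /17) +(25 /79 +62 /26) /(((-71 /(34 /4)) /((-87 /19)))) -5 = -6452071 /3718767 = -1.74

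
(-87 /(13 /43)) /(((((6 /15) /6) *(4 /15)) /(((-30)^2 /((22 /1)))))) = -189388125 /286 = -662196.24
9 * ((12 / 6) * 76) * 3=4104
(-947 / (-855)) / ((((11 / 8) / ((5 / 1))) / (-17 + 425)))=1030336 / 627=1643.28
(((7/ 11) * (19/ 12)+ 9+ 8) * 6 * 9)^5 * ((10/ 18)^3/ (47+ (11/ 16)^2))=2048847682296302739000/ 652417601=3140393023051.36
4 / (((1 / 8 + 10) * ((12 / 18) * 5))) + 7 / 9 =121 / 135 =0.90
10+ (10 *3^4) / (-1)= -800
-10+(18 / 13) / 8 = -9.83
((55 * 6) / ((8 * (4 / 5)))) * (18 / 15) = 495 / 8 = 61.88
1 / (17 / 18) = 18 / 17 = 1.06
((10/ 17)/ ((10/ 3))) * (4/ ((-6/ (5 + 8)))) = -26/ 17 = -1.53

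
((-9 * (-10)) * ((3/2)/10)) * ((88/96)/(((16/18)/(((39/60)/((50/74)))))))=428571/32000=13.39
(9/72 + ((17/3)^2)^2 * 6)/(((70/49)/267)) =832554149/720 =1156325.21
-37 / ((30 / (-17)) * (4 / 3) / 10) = 629 / 4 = 157.25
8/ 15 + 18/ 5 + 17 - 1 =302/ 15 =20.13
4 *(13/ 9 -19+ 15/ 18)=-66.89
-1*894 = -894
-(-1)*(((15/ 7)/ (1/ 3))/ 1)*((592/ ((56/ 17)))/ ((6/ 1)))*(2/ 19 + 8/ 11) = 160.31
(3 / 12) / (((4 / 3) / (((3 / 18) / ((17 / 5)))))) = 5 / 544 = 0.01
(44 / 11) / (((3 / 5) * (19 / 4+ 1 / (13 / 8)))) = 1040 / 837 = 1.24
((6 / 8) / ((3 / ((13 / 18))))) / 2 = 0.09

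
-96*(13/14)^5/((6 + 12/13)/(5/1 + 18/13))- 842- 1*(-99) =-804.12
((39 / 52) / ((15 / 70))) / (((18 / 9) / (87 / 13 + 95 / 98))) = 9761 / 728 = 13.41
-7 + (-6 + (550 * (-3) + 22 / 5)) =-8293 / 5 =-1658.60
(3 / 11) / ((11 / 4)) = 12 / 121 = 0.10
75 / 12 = 25 / 4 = 6.25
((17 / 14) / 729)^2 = 289 / 104162436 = 0.00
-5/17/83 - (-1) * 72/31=2.32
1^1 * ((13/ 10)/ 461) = 13/ 4610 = 0.00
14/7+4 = 6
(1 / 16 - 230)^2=13535041 / 256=52871.25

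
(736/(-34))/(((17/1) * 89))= -368/25721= -0.01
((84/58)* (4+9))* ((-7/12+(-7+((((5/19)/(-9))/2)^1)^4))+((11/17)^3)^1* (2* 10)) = -13242243339672529/324861268567032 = -40.76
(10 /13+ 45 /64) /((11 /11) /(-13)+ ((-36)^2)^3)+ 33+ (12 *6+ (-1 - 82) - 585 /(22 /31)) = -15983712164719869 /19921911938368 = -802.32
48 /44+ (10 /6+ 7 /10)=3.46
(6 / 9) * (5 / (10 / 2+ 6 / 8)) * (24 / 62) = 160 / 713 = 0.22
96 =96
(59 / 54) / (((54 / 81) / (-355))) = -20945 / 36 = -581.81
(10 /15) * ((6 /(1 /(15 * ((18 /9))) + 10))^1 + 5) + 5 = 8.73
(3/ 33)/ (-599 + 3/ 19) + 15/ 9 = 625733/ 375474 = 1.67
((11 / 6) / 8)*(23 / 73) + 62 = 217501 / 3504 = 62.07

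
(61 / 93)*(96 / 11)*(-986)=-1924672 / 341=-5644.20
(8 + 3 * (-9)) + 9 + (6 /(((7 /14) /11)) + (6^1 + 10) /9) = 1114 /9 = 123.78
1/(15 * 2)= 1/30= 0.03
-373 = -373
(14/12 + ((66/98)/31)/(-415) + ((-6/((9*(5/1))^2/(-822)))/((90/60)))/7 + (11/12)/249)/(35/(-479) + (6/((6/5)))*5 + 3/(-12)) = 228644963791/4023706479975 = 0.06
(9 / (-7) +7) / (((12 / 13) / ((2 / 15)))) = 52 / 63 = 0.83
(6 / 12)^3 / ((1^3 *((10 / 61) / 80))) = 61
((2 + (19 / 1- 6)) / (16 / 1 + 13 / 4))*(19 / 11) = 1140 / 847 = 1.35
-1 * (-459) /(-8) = -459 /8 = -57.38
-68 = -68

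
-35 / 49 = -5 / 7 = -0.71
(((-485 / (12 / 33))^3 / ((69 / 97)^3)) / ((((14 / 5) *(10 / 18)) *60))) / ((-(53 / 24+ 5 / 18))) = 27717143464012475 / 975696064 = 28407558.96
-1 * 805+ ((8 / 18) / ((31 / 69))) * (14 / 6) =-223951 / 279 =-802.69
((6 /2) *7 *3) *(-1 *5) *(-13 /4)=4095 /4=1023.75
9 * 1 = 9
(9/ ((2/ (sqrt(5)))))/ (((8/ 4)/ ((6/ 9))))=3 * sqrt(5)/ 2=3.35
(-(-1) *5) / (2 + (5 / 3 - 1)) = 15 / 8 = 1.88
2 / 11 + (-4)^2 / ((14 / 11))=982 / 77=12.75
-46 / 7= -6.57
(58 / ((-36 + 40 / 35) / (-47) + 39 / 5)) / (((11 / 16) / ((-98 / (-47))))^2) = 4991006720 / 79908037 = 62.46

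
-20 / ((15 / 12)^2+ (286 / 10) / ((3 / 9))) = -1600 / 6989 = -0.23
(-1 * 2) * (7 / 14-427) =853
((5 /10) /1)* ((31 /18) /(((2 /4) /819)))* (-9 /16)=-25389 /32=-793.41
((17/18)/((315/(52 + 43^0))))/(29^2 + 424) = 901/7172550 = 0.00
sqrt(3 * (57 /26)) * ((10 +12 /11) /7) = 183 * sqrt(494) /1001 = 4.06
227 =227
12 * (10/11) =120/11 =10.91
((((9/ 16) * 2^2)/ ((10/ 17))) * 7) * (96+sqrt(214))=1071 * sqrt(214)/ 40+12852/ 5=2962.08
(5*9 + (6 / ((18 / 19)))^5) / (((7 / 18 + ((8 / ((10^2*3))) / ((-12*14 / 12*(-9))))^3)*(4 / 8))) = 4318579101375000 / 82046671877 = 52635.64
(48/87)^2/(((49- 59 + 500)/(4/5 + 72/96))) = 992/1030225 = 0.00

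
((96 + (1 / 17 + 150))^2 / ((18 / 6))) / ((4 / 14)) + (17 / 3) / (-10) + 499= 102788922 / 1445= 71134.20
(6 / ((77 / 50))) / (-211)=-300 / 16247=-0.02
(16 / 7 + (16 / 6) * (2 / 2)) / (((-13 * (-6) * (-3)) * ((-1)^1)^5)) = 4 / 189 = 0.02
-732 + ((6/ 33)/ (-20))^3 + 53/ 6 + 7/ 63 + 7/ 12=-8654494759/ 11979000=-722.47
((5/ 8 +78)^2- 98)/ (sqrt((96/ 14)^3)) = 2725583*sqrt(21)/ 36864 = 338.82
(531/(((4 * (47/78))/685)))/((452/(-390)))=-2766204675/21244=-130211.10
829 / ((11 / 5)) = 4145 / 11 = 376.82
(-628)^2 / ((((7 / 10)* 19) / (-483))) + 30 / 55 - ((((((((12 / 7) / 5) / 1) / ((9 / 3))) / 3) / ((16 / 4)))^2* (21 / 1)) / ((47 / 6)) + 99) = -24620675002243 / 1719025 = -14322464.77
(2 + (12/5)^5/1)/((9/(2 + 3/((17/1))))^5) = 17688395239474/262003549978125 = 0.07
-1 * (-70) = 70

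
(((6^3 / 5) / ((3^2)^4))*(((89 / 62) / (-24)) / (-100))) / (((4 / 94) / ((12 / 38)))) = 4183 / 143127000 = 0.00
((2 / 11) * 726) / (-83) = -1.59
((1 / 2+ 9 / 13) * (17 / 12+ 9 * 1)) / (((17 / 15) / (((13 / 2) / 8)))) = 19375 / 2176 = 8.90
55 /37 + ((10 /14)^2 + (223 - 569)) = -344.00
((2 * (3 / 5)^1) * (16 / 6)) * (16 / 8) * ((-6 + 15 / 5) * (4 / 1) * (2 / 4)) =-192 / 5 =-38.40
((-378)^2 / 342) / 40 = 3969 / 380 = 10.44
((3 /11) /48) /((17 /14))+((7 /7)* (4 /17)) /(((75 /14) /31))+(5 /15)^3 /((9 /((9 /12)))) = 4148261 /3029400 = 1.37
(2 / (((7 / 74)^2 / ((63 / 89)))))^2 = 9715650624 / 388129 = 25032.01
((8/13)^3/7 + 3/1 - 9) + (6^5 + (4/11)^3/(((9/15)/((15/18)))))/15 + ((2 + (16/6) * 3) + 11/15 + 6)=1462298452337/2763375615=529.17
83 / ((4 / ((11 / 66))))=3.46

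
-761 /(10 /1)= -761 /10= -76.10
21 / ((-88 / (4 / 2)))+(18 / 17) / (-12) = -423 / 748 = -0.57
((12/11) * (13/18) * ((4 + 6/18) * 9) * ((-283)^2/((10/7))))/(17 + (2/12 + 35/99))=1705415166/17345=98323.16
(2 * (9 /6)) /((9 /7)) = 7 /3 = 2.33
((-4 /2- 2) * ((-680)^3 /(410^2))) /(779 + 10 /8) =50309120 /5246401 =9.59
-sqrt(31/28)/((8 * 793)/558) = -0.09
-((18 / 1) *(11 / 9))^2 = -484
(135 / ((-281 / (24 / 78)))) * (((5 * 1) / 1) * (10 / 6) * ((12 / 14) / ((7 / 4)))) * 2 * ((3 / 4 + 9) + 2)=-2538000 / 178997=-14.18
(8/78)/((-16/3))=-1/52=-0.02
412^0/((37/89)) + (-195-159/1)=-13009/37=-351.59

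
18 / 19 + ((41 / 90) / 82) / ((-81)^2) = 21257659 / 22438620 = 0.95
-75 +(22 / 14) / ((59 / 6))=-30909 / 413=-74.84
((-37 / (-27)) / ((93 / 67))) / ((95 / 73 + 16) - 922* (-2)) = 180967 / 341182125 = 0.00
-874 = -874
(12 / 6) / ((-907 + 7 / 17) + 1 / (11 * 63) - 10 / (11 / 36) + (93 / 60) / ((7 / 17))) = -0.00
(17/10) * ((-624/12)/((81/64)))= -28288/405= -69.85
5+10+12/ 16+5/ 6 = 199/ 12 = 16.58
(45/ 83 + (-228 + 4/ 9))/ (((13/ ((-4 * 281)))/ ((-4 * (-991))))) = 755565339344/ 9711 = 77805101.36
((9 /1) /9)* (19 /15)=19 /15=1.27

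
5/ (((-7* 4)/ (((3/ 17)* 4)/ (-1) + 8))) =-155/ 119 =-1.30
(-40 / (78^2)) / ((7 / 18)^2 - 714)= 360 / 39087503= 0.00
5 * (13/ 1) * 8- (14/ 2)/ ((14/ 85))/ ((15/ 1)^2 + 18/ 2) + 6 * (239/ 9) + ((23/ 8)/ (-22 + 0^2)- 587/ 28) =94854931/ 144144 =658.06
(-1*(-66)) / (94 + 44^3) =11 / 14213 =0.00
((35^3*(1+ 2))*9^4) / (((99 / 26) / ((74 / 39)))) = 4625869500 / 11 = 420533590.91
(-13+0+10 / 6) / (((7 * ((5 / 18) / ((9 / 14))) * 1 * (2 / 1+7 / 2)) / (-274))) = 503064 / 2695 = 186.67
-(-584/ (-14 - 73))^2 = -341056/ 7569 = -45.06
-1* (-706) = 706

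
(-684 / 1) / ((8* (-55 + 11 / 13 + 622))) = -2223 / 14764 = -0.15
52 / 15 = 3.47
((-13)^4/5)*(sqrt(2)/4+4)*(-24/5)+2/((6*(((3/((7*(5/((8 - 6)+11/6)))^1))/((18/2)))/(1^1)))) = -63057438/575 - 171366*sqrt(2)/25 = -119359.03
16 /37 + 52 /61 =2900 /2257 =1.28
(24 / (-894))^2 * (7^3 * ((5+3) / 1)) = 1.98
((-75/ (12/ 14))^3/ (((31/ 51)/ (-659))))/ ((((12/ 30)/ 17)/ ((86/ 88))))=658350421640625/ 21824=30166349965.20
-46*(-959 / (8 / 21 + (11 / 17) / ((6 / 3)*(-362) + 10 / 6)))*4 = 12409974024 / 26729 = 464288.75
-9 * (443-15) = -3852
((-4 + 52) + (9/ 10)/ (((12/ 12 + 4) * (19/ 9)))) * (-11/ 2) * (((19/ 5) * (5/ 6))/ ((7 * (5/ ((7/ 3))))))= -167497/ 3000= -55.83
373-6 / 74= 13798 / 37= 372.92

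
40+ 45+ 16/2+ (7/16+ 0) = 93.44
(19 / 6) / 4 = 19 / 24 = 0.79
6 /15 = 2 /5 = 0.40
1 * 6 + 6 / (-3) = 4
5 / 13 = 0.38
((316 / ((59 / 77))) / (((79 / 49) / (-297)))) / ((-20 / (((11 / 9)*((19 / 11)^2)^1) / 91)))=152.21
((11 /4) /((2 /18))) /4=99 /16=6.19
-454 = -454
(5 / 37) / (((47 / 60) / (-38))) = -11400 / 1739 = -6.56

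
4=4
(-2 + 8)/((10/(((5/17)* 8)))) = 24/17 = 1.41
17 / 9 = 1.89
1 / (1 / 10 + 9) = 10 / 91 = 0.11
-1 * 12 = -12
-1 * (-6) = 6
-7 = -7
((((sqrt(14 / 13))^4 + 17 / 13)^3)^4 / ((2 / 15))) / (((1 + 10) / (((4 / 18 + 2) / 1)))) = 460767044367432481276383588469350 / 5970808474118075640487548971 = 77169.96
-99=-99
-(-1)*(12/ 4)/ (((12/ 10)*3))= 5/ 6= 0.83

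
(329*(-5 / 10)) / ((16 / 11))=-3619 / 32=-113.09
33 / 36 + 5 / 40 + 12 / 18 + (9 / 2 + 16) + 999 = 24509 / 24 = 1021.21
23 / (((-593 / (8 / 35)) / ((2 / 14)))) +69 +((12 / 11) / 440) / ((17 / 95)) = 41248996079 / 597702490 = 69.01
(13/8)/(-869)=-13/6952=-0.00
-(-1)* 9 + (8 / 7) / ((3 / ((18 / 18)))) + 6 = 15.38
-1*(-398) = 398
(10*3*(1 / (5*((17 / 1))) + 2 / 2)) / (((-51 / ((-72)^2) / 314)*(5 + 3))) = -121097.52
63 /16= 3.94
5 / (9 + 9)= 5 / 18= 0.28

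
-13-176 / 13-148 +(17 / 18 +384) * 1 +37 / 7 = 353303 / 1638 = 215.69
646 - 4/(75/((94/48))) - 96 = 247453/450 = 549.90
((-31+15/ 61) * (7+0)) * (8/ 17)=-105056/ 1037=-101.31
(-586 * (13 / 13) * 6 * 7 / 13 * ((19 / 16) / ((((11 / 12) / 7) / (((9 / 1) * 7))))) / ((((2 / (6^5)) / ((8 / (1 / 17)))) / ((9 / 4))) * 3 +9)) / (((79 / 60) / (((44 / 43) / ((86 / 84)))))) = -123656604223896576 / 1355521497551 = -91224.38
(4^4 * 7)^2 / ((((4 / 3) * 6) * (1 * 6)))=200704 / 3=66901.33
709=709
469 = 469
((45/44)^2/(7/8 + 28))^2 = 455625/347225956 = 0.00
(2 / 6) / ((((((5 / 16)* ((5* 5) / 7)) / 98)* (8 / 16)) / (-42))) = -307328 / 125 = -2458.62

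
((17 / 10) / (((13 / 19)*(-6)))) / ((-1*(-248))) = -323 / 193440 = -0.00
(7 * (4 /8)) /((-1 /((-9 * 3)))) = 189 /2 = 94.50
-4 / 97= -0.04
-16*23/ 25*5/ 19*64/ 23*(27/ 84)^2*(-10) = 10368/ 931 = 11.14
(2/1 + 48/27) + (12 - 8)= 70/9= 7.78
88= 88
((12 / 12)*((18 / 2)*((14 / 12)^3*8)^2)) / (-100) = -117649 / 8100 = -14.52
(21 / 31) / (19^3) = 0.00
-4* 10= -40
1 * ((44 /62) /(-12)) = -11 /186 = -0.06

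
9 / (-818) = -9 / 818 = -0.01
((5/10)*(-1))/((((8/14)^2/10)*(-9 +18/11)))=2695/1296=2.08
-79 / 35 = -2.26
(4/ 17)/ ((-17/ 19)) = -76/ 289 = -0.26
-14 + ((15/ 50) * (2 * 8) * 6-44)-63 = -461/ 5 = -92.20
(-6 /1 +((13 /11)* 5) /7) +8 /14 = -353 /77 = -4.58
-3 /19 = -0.16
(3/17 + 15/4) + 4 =539/68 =7.93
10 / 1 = 10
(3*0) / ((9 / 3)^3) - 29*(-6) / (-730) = -87 / 365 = -0.24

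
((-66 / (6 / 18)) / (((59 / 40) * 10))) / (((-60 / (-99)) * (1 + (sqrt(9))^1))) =-5.54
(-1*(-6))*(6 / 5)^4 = 7776 / 625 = 12.44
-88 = -88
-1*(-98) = 98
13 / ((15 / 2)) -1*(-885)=13301 / 15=886.73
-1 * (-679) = 679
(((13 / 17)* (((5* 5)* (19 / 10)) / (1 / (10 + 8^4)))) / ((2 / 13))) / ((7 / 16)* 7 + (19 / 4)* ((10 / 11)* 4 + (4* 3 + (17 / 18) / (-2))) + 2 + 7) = 13052522340 / 1132217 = 11528.29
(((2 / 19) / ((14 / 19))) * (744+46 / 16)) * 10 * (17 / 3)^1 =507875 / 84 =6046.13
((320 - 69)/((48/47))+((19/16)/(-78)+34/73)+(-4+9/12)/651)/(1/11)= 53543503981/19769568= 2708.38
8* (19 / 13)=152 / 13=11.69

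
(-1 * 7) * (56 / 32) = -49 / 4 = -12.25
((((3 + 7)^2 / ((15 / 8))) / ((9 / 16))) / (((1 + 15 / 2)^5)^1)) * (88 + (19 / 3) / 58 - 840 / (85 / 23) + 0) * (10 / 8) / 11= -21079500800 / 623690645391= -0.03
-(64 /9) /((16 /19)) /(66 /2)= -76 /297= -0.26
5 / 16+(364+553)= 14677 / 16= 917.31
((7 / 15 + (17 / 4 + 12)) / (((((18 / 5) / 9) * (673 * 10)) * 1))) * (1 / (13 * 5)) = 1003 / 10498800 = 0.00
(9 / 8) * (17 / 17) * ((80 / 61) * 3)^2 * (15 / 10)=97200 / 3721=26.12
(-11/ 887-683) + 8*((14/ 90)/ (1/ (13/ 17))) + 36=-438387764/ 678555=-646.06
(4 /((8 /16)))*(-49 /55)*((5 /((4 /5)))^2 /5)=-1225 /22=-55.68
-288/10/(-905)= 144/4525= 0.03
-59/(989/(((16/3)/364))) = -236/269997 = -0.00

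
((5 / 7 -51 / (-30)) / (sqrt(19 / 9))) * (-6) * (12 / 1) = -18252 * sqrt(19) / 665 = -119.64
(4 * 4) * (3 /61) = 48 /61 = 0.79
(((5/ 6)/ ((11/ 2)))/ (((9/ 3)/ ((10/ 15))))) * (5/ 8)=0.02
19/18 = 1.06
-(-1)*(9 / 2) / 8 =9 / 16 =0.56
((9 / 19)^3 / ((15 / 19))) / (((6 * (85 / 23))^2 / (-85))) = -14283 / 613700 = -0.02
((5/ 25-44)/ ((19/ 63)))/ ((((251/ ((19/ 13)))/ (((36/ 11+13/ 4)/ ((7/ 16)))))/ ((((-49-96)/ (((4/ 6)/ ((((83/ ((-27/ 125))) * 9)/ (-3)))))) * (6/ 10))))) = 68079226950/ 35893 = 1896727.13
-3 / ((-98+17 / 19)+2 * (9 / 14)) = 133 / 4248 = 0.03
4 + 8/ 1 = 12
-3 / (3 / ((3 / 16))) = -3 / 16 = -0.19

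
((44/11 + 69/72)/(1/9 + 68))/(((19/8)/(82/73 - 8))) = -179214/850231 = -0.21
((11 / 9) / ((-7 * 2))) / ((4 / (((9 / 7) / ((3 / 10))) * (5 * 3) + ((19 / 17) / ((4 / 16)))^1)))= -45001 / 29988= -1.50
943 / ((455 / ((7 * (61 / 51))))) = 57523 / 3315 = 17.35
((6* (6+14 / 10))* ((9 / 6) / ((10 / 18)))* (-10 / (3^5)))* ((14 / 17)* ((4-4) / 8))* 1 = 0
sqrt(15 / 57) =0.51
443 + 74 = 517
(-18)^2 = 324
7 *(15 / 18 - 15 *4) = -2485 / 6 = -414.17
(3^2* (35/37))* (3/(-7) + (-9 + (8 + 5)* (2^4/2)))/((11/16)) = 476640/407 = 1171.11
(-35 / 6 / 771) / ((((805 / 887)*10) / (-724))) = 160547 / 265995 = 0.60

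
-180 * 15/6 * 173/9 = -8650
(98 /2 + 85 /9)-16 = 382 /9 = 42.44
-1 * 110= -110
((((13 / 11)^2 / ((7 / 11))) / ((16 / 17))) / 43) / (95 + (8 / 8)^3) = 2873 / 5085696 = 0.00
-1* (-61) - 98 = -37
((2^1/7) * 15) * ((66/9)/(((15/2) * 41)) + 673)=2483458/861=2884.39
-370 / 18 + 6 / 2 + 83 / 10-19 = -2543 / 90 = -28.26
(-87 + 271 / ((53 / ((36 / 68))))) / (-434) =37974 / 195517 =0.19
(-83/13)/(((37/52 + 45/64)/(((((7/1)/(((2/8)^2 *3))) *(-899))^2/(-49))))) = 1099049910272/10593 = 103752469.58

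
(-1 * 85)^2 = 7225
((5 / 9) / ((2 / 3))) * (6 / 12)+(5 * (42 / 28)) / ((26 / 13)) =25 / 6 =4.17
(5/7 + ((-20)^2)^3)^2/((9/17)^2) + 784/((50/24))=161120714707559724553/11025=14614123782998614.47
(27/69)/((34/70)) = 315/391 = 0.81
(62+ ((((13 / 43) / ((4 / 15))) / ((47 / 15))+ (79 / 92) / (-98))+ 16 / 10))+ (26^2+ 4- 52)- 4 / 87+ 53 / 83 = 455612851626523 / 657881336280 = 692.55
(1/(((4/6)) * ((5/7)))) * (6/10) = 63/50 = 1.26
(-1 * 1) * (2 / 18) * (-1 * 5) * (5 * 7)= 19.44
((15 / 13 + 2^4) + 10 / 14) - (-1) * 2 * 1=1808 / 91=19.87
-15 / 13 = -1.15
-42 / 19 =-2.21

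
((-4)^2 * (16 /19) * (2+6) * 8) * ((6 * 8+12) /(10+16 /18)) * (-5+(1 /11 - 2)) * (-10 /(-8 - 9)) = -176947200 /9163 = -19311.06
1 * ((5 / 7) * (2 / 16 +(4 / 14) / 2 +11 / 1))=3155 / 392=8.05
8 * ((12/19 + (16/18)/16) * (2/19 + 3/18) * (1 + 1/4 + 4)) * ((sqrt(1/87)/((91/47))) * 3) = 1.30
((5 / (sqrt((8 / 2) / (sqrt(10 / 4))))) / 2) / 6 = 5*2^(3 / 4)*5^(1 / 4) / 48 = 0.26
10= 10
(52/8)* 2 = 13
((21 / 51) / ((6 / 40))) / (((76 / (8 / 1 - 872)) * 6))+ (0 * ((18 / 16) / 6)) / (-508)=-1680 / 323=-5.20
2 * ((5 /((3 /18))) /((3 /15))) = 300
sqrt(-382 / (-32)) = sqrt(191) / 4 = 3.46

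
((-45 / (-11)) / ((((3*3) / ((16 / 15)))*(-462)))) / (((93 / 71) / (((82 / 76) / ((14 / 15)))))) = -0.00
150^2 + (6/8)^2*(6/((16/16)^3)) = 180027/8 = 22503.38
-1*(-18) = 18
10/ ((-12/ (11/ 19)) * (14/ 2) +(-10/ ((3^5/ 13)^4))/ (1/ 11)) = -191773142055/ 2782471231403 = -0.07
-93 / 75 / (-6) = 31 / 150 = 0.21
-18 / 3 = -6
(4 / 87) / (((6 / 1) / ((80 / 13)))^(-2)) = 507 / 11600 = 0.04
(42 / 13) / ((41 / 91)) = 294 / 41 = 7.17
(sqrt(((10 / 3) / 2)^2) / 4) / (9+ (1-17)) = -5 / 84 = -0.06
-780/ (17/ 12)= -9360/ 17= -550.59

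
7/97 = 0.07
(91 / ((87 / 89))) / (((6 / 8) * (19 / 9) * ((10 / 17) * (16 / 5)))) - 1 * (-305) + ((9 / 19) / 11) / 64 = 130427085 / 387904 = 336.24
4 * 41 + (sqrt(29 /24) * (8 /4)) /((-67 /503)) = 147.49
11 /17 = 0.65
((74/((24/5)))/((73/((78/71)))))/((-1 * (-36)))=2405/373176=0.01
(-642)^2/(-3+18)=137388/5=27477.60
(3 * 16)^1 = 48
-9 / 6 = -3 / 2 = -1.50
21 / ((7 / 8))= 24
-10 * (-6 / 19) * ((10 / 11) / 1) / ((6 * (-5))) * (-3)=60 / 209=0.29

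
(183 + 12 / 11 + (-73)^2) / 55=60644 / 605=100.24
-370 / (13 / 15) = -5550 / 13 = -426.92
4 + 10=14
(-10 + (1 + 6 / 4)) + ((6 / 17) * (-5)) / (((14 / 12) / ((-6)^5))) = 2797575 / 238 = 11754.52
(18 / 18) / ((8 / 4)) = 1 / 2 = 0.50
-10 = -10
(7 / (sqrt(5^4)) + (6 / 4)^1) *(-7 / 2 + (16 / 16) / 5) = -2937 / 500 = -5.87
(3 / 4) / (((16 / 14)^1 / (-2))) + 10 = 139 / 16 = 8.69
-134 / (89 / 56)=-7504 / 89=-84.31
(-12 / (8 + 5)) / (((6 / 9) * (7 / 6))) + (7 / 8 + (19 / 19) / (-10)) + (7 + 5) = 42181 / 3640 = 11.59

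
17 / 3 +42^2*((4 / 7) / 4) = 773 / 3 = 257.67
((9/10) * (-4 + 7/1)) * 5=27/2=13.50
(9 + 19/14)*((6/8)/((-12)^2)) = 145/2688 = 0.05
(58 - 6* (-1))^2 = 4096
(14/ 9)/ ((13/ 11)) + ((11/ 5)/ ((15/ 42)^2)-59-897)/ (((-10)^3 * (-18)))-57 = -101892217/ 1828125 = -55.74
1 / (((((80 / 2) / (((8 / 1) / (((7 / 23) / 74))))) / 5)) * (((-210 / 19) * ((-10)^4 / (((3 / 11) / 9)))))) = -16169 / 242550000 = -0.00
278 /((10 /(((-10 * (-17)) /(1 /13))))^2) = 13577798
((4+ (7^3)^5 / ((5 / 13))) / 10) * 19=1172647692956301 / 50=23452953859126.02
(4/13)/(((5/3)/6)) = 72/65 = 1.11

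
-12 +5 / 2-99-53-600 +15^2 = -1073 / 2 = -536.50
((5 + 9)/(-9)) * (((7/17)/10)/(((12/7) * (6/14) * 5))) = -2401/137700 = -0.02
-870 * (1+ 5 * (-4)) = 16530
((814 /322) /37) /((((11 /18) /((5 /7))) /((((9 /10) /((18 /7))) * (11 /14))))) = 99 /4508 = 0.02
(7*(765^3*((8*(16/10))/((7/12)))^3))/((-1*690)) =-270400009273344/5635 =-47985804662.53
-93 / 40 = -2.32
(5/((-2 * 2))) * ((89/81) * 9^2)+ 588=476.75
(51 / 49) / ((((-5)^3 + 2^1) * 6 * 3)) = -17 / 36162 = -0.00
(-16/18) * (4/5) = -32/45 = -0.71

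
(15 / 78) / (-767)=-5 / 19942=-0.00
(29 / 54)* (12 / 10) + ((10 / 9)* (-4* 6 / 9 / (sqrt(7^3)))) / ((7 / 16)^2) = 29 / 45-20480* sqrt(7) / 64827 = -0.19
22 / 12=11 / 6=1.83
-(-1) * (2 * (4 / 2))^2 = 16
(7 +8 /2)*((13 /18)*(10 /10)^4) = 143 /18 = 7.94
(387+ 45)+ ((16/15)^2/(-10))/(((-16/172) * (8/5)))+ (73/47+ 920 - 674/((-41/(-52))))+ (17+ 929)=626727619/433575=1445.49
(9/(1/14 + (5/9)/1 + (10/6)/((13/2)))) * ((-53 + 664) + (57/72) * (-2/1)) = 6208.72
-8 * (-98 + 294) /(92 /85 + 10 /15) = -199920 /223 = -896.50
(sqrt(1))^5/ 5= 1/ 5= 0.20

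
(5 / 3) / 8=5 / 24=0.21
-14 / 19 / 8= -7 / 76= -0.09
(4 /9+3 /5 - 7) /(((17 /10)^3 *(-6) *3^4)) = 26800 /10744731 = 0.00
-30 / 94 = -15 / 47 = -0.32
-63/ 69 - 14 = -343/ 23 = -14.91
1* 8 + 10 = 18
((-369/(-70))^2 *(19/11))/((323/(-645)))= -17564769/183260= -95.85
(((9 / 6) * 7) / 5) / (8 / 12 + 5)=0.37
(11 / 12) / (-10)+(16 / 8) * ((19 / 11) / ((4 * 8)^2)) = -7459 / 84480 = -0.09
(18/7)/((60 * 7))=3/490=0.01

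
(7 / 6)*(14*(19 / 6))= 51.72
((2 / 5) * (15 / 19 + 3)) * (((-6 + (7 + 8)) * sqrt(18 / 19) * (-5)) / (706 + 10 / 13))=-12636 * sqrt(38) / 829217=-0.09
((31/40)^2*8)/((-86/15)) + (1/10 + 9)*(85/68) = 36247/3440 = 10.54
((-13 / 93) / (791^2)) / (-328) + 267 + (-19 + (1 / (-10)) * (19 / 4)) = 11810515043209 / 47714433060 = 247.53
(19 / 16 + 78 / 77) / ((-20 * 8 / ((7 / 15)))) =-2711 / 422400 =-0.01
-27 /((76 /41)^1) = -14.57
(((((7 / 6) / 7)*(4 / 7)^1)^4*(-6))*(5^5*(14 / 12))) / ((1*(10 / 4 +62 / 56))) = -200000 / 400869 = -0.50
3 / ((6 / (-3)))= -3 / 2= -1.50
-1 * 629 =-629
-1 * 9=-9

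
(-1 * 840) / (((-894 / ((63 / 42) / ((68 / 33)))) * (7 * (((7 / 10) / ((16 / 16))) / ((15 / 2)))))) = 37125 / 35462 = 1.05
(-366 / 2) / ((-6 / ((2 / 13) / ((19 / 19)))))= 61 / 13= 4.69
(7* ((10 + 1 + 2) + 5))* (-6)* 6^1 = -4536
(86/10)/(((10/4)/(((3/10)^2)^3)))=31347/12500000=0.00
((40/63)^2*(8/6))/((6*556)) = 800/4965219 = 0.00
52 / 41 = 1.27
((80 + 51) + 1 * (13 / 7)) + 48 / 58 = 27138 / 203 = 133.68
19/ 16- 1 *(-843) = 13507/ 16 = 844.19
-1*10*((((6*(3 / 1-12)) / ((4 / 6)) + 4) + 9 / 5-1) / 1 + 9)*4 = 2688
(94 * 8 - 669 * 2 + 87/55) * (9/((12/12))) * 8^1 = -2314296/55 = -42078.11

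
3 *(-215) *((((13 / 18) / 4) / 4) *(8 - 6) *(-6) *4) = 2795 / 2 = 1397.50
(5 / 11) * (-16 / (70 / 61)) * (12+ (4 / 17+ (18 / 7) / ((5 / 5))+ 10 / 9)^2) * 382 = -5848039185728 / 88322157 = -66212.59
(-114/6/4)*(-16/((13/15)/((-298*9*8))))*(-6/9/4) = 4076640/13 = 313587.69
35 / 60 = 7 / 12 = 0.58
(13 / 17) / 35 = 13 / 595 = 0.02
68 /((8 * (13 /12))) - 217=-2719 /13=-209.15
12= 12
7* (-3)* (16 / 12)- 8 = -36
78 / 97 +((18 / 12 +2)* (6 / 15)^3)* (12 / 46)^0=12466 / 12125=1.03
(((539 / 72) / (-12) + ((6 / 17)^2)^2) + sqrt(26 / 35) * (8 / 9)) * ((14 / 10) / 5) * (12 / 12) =0.04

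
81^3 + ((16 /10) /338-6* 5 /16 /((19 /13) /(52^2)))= 8476591381 /16055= 527972.06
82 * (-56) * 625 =-2870000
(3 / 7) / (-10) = -3 / 70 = -0.04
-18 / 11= -1.64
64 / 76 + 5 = 111 / 19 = 5.84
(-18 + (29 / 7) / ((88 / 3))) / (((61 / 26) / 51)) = -7293663 / 18788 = -388.21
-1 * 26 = -26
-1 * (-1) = 1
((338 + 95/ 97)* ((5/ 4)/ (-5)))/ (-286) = 32881/ 110968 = 0.30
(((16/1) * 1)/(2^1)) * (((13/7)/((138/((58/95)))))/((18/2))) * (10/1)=6032/82593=0.07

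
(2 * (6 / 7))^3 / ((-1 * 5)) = -1728 / 1715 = -1.01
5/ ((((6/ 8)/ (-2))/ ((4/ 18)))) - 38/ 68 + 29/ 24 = -8495/ 3672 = -2.31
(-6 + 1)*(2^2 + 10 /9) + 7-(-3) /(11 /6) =-1675 /99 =-16.92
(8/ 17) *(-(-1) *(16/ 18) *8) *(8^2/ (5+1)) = 16384/ 459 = 35.69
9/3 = 3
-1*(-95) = 95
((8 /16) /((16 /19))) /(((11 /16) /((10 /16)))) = 95 /176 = 0.54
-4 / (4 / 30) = -30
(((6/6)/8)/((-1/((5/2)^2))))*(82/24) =-1025/384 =-2.67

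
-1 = -1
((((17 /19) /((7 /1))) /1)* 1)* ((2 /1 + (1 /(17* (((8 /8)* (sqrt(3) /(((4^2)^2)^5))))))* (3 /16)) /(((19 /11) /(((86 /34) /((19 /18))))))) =17028 /48013 + 585077624930304* sqrt(3) /816221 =1241556114.14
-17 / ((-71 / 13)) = 221 / 71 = 3.11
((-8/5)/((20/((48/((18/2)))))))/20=-0.02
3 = 3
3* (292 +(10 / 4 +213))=3045 / 2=1522.50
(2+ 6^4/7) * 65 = 85150/7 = 12164.29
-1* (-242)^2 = -58564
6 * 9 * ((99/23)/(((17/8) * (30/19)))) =135432/1955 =69.27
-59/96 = -0.61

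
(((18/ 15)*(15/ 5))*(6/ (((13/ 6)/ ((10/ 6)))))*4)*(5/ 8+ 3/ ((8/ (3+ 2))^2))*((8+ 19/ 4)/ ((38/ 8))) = 158355/ 494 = 320.56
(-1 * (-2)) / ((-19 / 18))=-36 / 19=-1.89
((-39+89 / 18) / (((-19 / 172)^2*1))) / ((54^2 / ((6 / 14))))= -2266874 / 5526549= -0.41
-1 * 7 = -7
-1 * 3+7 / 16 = -41 / 16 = -2.56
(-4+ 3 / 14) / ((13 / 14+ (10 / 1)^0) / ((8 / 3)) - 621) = 424 / 69471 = 0.01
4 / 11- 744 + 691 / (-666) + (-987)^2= 7131306613 / 7326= 973424.33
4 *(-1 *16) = -64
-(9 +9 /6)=-21 /2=-10.50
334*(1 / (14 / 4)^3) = 2672 / 343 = 7.79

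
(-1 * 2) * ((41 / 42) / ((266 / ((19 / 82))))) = -1 / 588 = -0.00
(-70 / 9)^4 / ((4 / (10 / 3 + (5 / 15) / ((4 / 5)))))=7503125 / 2187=3430.78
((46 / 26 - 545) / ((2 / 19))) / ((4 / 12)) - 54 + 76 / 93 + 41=-18732560 / 1209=-15494.26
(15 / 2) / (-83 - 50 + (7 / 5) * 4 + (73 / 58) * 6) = -2175 / 34756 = -0.06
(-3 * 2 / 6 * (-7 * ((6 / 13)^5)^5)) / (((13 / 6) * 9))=132674677473005273088 / 91733330193268616658399616009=0.00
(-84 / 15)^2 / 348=196 / 2175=0.09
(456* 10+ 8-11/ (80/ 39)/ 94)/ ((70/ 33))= 1133580723/ 526400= 2153.46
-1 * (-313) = 313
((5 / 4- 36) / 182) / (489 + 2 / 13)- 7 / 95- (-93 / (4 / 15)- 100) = 15178652717 / 33829880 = 448.68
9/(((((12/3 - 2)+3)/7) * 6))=21/10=2.10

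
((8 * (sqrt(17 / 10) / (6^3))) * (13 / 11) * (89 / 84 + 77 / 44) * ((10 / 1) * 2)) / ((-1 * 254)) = -767 * sqrt(170) / 792099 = -0.01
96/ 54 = 16/ 9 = 1.78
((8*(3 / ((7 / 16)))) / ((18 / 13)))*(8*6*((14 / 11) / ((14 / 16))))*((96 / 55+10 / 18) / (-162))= -121298944 / 3087315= -39.29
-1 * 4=-4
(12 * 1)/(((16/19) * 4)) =57/16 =3.56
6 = 6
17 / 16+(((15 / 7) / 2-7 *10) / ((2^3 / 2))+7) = -1027 / 112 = -9.17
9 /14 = 0.64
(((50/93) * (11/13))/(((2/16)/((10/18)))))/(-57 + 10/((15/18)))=-4400/97929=-0.04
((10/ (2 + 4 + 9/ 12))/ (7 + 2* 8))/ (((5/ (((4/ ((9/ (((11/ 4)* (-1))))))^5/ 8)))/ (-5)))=805255/ 36669429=0.02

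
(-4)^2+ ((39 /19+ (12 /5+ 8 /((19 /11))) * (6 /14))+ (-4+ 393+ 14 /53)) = 14462092 /35245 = 410.33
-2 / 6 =-1 / 3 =-0.33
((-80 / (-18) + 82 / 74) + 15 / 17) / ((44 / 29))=264103 / 62271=4.24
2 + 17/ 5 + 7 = 62/ 5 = 12.40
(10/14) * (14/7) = 10/7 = 1.43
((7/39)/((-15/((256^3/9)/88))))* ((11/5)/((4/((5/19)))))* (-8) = 29360128/100035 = 293.50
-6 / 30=-1 / 5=-0.20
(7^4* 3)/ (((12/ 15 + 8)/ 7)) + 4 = 252281/ 44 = 5733.66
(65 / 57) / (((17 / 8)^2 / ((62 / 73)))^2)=1023426560 / 25369754313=0.04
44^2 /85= 1936 /85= 22.78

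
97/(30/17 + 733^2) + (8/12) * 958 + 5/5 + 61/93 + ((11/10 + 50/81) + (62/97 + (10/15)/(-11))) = 157261614712677851/244719980414910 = 642.62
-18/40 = -9/20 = -0.45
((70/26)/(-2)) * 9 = -315/26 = -12.12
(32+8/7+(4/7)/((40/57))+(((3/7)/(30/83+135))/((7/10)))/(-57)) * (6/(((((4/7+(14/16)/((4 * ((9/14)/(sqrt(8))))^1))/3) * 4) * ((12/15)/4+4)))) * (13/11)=-23936532059232/584316364093+83112958539 * sqrt(2)/1703546251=28.03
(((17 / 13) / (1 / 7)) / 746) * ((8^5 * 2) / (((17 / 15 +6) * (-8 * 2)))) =-7.05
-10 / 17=-0.59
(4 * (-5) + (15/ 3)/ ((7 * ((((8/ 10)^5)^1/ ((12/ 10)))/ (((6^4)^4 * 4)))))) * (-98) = -2892739651198040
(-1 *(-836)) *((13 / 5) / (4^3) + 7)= 470877 / 80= 5885.96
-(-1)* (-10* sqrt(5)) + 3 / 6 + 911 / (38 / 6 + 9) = 37.55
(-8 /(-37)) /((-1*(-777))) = 8 /28749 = 0.00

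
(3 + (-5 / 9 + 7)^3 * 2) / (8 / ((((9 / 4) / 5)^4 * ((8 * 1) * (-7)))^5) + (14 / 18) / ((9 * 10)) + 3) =1099902105723596495380862130 / 5891674984859150720338739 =186.69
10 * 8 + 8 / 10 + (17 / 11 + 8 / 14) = 31923 / 385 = 82.92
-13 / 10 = -1.30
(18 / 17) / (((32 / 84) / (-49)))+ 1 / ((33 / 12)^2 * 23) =-25772275 / 189244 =-136.19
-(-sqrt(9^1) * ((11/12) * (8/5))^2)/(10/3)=242/125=1.94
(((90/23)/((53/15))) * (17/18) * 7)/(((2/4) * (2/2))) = 17850/1219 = 14.64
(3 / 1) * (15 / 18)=5 / 2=2.50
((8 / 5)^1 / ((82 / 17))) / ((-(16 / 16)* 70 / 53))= -1802 / 7175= -0.25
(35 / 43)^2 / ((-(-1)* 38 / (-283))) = -346675 / 70262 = -4.93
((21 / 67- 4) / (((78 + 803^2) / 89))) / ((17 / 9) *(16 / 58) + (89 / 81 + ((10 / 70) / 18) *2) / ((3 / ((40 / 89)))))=-96511547223 / 130519964544904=-0.00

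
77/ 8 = 9.62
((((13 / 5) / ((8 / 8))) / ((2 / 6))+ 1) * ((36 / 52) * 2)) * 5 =792 / 13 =60.92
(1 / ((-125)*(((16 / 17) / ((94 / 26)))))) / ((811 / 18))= -7191 / 10543000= -0.00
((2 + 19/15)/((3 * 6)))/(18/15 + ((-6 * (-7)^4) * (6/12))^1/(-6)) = 49/324459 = 0.00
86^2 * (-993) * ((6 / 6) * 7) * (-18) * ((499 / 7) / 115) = 65965855896 / 115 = 573616138.23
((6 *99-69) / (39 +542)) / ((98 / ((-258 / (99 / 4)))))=-4300 / 44737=-0.10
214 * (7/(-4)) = -749/2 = -374.50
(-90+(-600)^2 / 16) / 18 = 1245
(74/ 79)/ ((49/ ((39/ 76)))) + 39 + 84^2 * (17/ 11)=17707820211/ 1618078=10943.74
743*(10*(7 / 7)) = 7430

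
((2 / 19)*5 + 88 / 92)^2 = 419904 / 190969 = 2.20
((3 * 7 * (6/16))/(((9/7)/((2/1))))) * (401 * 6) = 58947/2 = 29473.50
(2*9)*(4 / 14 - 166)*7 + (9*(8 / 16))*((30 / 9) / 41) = -856065 / 41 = -20879.63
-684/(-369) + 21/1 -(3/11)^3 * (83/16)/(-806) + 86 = 108.85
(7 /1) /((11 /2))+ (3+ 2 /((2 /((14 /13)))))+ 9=2052 /143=14.35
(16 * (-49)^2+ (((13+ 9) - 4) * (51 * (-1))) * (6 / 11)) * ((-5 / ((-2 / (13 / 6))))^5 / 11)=120980022596875 / 7527168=16072448.84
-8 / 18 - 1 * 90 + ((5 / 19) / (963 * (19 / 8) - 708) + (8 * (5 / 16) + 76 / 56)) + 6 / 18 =-434768066 / 5040567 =-86.25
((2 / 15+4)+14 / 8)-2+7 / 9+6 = 1919 / 180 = 10.66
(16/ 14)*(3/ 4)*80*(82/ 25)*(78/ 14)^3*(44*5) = 20546203392/ 2401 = 8557352.52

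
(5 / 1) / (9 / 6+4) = 10 / 11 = 0.91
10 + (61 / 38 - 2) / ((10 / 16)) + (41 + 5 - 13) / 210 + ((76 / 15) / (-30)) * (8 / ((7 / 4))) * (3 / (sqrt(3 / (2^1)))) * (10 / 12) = 12669 / 1330 - 608 * sqrt(6) / 945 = 7.95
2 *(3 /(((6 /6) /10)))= 60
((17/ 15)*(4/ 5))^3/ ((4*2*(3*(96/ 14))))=34391/ 7593750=0.00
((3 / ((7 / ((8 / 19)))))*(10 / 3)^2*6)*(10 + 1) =17600 / 133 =132.33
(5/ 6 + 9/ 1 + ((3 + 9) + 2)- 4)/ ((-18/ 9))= -119/ 12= -9.92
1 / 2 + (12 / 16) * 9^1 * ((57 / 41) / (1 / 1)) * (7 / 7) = 1621 / 164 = 9.88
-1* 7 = -7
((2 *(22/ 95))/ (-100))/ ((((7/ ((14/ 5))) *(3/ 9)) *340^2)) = -33/ 686375000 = -0.00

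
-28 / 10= -14 / 5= -2.80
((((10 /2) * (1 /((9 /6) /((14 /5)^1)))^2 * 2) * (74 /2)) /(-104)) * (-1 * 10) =14504 /117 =123.97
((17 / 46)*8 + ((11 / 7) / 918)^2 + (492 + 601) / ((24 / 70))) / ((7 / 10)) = 7576329118865 / 1662062409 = 4558.39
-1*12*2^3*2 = -192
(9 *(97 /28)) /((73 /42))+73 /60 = 83899 /4380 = 19.16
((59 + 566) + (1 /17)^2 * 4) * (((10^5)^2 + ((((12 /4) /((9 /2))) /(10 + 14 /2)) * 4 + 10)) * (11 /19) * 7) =7093300837204568294 /280041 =25329508312013.48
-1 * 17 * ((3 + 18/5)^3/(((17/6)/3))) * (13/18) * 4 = -14949.79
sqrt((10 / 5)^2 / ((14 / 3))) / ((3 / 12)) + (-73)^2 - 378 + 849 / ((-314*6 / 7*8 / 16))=4*sqrt(42) / 7 + 1552633 / 314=4948.39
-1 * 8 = -8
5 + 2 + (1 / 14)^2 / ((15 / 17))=20597 / 2940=7.01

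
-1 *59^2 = -3481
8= 8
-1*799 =-799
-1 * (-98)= 98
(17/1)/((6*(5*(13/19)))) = 323/390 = 0.83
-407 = -407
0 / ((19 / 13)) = 0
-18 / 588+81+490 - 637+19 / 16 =-50837 / 784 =-64.84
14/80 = 7/40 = 0.18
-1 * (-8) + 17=25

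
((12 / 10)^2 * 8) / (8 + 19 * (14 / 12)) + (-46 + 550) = 2282328 / 4525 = 504.38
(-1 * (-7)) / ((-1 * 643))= -7 / 643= -0.01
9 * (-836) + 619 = -6905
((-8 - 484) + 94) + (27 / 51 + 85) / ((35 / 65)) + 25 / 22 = -623145 / 2618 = -238.02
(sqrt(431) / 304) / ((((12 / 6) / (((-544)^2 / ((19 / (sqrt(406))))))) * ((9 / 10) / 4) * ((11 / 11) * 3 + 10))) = 369920 * sqrt(174986) / 42237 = 3663.67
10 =10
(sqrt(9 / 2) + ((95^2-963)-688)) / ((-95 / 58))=-427692 / 95-87 * sqrt(2) / 95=-4503.32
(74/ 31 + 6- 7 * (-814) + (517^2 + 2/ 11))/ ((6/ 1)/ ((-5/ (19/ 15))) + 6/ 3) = 2327287225/ 4092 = 568740.77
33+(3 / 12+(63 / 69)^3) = 1655255 / 48668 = 34.01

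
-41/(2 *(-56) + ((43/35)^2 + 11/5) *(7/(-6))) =21525/61072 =0.35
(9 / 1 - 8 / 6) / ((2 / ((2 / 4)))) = 23 / 12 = 1.92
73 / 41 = 1.78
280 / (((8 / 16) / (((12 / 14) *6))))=2880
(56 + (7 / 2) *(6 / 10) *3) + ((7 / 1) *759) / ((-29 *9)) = 36491 / 870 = 41.94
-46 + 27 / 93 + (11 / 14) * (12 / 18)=-29416 / 651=-45.19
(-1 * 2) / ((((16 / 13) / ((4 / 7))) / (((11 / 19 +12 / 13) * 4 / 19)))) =-106 / 361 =-0.29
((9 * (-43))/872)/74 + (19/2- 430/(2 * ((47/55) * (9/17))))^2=2504432341688785/11545930512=216910.39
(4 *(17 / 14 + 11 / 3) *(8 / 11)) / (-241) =-3280 / 55671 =-0.06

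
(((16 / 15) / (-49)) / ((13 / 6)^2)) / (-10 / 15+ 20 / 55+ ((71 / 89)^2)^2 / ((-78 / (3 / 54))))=14311254203136 / 936113594141635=0.02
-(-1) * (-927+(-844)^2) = 711409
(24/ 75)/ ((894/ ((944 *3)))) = 3776/ 3725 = 1.01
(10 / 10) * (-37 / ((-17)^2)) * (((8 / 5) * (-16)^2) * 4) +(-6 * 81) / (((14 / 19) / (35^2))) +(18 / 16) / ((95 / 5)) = -177509687803 / 219640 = -808184.70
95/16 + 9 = 239/16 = 14.94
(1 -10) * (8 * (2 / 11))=-144 / 11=-13.09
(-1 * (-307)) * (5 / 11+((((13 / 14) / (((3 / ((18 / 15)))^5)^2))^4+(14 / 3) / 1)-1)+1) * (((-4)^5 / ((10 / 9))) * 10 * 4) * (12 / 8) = -20882855113595724472338379794383651346432 / 240206645685248076915740966796875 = -86937041.45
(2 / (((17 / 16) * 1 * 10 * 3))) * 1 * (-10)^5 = -320000 / 51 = -6274.51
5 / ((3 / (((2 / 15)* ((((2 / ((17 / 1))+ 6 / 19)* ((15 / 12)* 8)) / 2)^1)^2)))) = 980000 / 938961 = 1.04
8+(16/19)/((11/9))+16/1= 5160/209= 24.69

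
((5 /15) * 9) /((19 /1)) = 3 /19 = 0.16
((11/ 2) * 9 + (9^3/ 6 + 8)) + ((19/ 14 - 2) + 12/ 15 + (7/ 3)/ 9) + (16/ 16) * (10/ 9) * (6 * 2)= 364297/ 1890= 192.75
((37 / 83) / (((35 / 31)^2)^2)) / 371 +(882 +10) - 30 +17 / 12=478769223463949 / 554504947500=863.42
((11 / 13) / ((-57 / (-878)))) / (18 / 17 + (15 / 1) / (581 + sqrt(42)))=1268710 * sqrt(42) / 2576765997 + 30963972074 / 2576765997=12.02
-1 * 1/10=-1/10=-0.10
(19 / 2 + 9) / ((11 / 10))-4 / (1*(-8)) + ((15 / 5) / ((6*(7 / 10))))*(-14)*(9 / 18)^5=2993 / 176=17.01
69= 69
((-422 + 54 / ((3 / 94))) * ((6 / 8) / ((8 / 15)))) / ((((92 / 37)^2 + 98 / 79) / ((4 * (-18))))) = -1030138275 / 59468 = -17322.56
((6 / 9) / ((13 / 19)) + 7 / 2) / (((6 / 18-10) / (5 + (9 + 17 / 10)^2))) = -4170201 / 75400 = -55.31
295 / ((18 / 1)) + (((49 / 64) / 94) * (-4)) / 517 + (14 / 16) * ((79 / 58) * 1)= 3567906577 / 202945248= 17.58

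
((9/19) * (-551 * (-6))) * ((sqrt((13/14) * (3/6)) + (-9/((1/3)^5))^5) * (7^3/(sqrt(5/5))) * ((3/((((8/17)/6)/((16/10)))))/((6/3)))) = -4111698142922135206640598/5 + 5870151 * sqrt(91)/5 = -822339628584427030128585.30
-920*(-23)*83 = 1756280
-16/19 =-0.84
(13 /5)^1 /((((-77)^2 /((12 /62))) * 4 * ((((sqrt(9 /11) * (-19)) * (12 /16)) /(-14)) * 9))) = 52 * sqrt(11) /67349205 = 0.00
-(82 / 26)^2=-1681 / 169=-9.95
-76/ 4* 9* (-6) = 1026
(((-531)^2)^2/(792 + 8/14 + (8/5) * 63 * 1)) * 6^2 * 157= 3931771683041055/7817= 502977060642.33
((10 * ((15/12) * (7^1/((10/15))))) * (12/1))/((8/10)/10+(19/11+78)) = 433125/21947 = 19.74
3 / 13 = 0.23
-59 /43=-1.37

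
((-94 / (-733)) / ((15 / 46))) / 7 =0.06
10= 10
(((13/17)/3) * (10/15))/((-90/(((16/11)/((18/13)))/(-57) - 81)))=5943431/38852055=0.15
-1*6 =-6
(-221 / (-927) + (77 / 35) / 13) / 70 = 12281 / 2108925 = 0.01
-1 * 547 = -547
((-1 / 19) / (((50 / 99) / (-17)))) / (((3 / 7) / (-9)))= -35343 / 950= -37.20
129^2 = 16641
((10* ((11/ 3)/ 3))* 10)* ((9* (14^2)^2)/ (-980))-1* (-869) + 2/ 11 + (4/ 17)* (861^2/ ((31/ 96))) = 2886411911/ 5797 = 497914.77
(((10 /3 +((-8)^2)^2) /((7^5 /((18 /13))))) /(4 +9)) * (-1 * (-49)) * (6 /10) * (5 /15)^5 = 1892 /601965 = 0.00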